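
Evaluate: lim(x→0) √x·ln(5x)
This is a 0·∞ indeterminate form.

Rewrite 0·∞ as a quotient (0/0 or ∞/∞ form), then apply L'Hôpital's rule:
  lim(x→0) √x·ln(5x) = 0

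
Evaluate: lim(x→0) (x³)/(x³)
This is a 0/0 indeterminate form.

Apply L'Hôpital's rule: differentiate numerator and denominator separately.
  f(x) = x^3   ⇒   f'(x) = 3·x^2
  g(x) = x^3   ⇒   g'(x) = 3·x^2
  lim(x→0) f'(x)/g'(x) = lim(x→0) (3·x^2)/(3·x^2)
  = 1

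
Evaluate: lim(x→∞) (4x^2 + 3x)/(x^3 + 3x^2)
This is an ∞/∞ indeterminate form.

Apply L'Hôpital's rule: differentiate numerator and denominator separately.
  f(x) = 4·x^2 + 3·x   ⇒   f'(x) = 8·x + 3
  g(x) = x^3 + 3·x^2   ⇒   g'(x) = 3·x^2 + 6·x
  lim(x→∞) f'(x)/g'(x) = lim(x→∞) (8·x + 3)/(3·x^2 + 6·x)
  = 0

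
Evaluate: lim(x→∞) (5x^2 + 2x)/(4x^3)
This is an ∞/∞ indeterminate form.

Apply L'Hôpital's rule: differentiate numerator and denominator separately.
  f(x) = 5·x^2 + 2·x   ⇒   f'(x) = 10·x + 2
  g(x) = 4·x^3   ⇒   g'(x) = 12·x^2
  lim(x→∞) f'(x)/g'(x) = lim(x→∞) (10·x + 2)/(12·x^2)
  = 0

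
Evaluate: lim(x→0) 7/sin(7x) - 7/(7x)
This is an ∞-∞ indeterminate form.

Combine fractions or rationalize to convert ∞-∞ to 0/0 form:
  lim(x→0) 7/sin(7x) - 7/(7x) = 0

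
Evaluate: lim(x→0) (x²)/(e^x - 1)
This is a 0/0 indeterminate form.

Apply L'Hôpital's rule: differentiate numerator and denominator separately.
  f(x) = x^2   ⇒   f'(x) = 2·x
  g(x) = e^(x) - 1   ⇒   g'(x) = e^(x)
  lim(x→0) f'(x)/g'(x) = lim(x→0) (2·x)/(e^(x))
  = 0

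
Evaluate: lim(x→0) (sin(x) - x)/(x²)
This is a 0/0 indeterminate form.

Apply L'Hôpital's rule: differentiate numerator and denominator separately.
  f(x) = -x + sin(x)   ⇒   f'(x) = cos(x) - 1
  g(x) = x^2   ⇒   g'(x) = 2·x
  lim(x→0) f'(x)/g'(x) = lim(x→0) (cos(x) - 1)/(2·x)
  = 0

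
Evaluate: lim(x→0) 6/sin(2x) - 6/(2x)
This is an ∞-∞ indeterminate form.

Combine fractions or rationalize to convert ∞-∞ to 0/0 form:
  lim(x→0) 6/sin(2x) - 6/(2x) = 0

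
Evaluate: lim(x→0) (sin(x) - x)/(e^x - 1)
This is a 0/0 indeterminate form.

Apply L'Hôpital's rule: differentiate numerator and denominator separately.
  f(x) = -x + sin(x)   ⇒   f'(x) = cos(x) - 1
  g(x) = e^(x) - 1   ⇒   g'(x) = e^(x)
  lim(x→0) f'(x)/g'(x) = lim(x→0) (cos(x) - 1)/(e^(x))
  = 0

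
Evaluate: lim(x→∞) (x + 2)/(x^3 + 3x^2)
This is an ∞/∞ indeterminate form.

Apply L'Hôpital's rule: differentiate numerator and denominator separately.
  f(x) = x + 2   ⇒   f'(x) = 1
  g(x) = x^3 + 3·x^2   ⇒   g'(x) = 3·x^2 + 6·x
  lim(x→∞) f'(x)/g'(x) = lim(x→∞) (1)/(3·x^2 + 6·x)
  = 0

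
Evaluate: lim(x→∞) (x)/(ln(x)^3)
This is an ∞/∞ indeterminate form.

Apply L'Hôpital's rule: differentiate numerator and denominator separately.
  f(x) = x   ⇒   f'(x) = 1
  g(x) = ln(x)^3   ⇒   g'(x) = 3·ln(x)^2/x
  lim(x→∞) f'(x)/g'(x) = lim(x→∞) (1)/(3·ln(x)^2/x)
  = ∞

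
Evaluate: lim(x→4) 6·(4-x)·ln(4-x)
This is a 0·∞ indeterminate form.

Rewrite 0·∞ as a quotient (0/0 or ∞/∞ form), then apply L'Hôpital's rule:
  lim(x→4) 6·(4-x)·ln(4-x) = 0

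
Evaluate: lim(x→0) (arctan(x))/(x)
This is a 0/0 indeterminate form.

Apply L'Hôpital's rule: differentiate numerator and denominator separately.
  f(x) = atan(x)   ⇒   f'(x) = 1/(x^2 + 1)
  g(x) = x   ⇒   g'(x) = 1
  lim(x→0) f'(x)/g'(x) = lim(x→0) (1/(x^2 + 1))/(1)
  = 1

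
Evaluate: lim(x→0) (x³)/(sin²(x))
This is a 0/0 indeterminate form.

Apply L'Hôpital's rule: differentiate numerator and denominator separately.
  f(x) = x^3   ⇒   f'(x) = 3·x^2
  g(x) = sin(x)^2   ⇒   g'(x) = 2·sin(x)·cos(x)
  lim(x→0) f'(x)/g'(x) = lim(x→0) (3·x^2)/(2·sin(x)·cos(x))
  = 0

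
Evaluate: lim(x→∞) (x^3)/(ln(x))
This is an ∞/∞ indeterminate form.

Apply L'Hôpital's rule: differentiate numerator and denominator separately.
  f(x) = x^3   ⇒   f'(x) = 3·x^2
  g(x) = ln(x)   ⇒   g'(x) = 1/x
  lim(x→∞) f'(x)/g'(x) = lim(x→∞) (3·x^2)/(1/x)
  = ∞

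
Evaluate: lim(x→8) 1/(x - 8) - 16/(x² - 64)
This is an ∞-∞ indeterminate form.

Combine fractions or rationalize to convert ∞-∞ to 0/0 form:
  lim(x→8) 1/(x - 8) - 16/(x² - 64) = 1/16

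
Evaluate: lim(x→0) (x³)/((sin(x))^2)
This is a 0/0 indeterminate form.

Apply L'Hôpital's rule: differentiate numerator and denominator separately.
  f(x) = x^3   ⇒   f'(x) = 3·x^2
  g(x) = sin(x)^2   ⇒   g'(x) = 2·sin(x)·cos(x)
  lim(x→0) f'(x)/g'(x) = lim(x→0) (3·x^2)/(2·sin(x)·cos(x))
  = 0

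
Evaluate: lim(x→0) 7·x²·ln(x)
This is a 0·∞ indeterminate form.

Rewrite 0·∞ as a quotient (0/0 or ∞/∞ form), then apply L'Hôpital's rule:
  lim(x→0) 7·x²·ln(x) = 0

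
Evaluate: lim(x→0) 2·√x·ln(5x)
This is a 0·∞ indeterminate form.

Rewrite 0·∞ as a quotient (0/0 or ∞/∞ form), then apply L'Hôpital's rule:
  lim(x→0) 2·√x·ln(5x) = 0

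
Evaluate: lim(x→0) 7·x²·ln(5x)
This is a 0·∞ indeterminate form.

Rewrite 0·∞ as a quotient (0/0 or ∞/∞ form), then apply L'Hôpital's rule:
  lim(x→0) 7·x²·ln(5x) = 0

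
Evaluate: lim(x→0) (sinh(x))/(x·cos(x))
This is a 0/0 indeterminate form.

Apply L'Hôpital's rule: differentiate numerator and denominator separately.
  f(x) = sinh(x)   ⇒   f'(x) = cosh(x)
  g(x) = x·cos(x)   ⇒   g'(x) = -x·sin(x) + cos(x)
  lim(x→0) f'(x)/g'(x) = lim(x→0) (cosh(x))/(-x·sin(x) + cos(x))
  = 1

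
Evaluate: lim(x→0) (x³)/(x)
This is a 0/0 indeterminate form.

Apply L'Hôpital's rule: differentiate numerator and denominator separately.
  f(x) = x^3   ⇒   f'(x) = 3·x^2
  g(x) = x   ⇒   g'(x) = 1
  lim(x→0) f'(x)/g'(x) = lim(x→0) (3·x^2)/(1)
  = 0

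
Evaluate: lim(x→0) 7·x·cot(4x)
This is a 0·∞ indeterminate form.

Rewrite 0·∞ as a quotient (0/0 or ∞/∞ form), then apply L'Hôpital's rule:
  lim(x→0) 7·x·cot(4x) = 7/4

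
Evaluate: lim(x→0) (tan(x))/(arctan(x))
This is a 0/0 indeterminate form.

Apply L'Hôpital's rule: differentiate numerator and denominator separately.
  f(x) = tan(x)   ⇒   f'(x) = tan(x)^2 + 1
  g(x) = atan(x)   ⇒   g'(x) = 1/(x^2 + 1)
  lim(x→0) f'(x)/g'(x) = lim(x→0) (tan(x)^2 + 1)/(1/(x^2 + 1))
  = 1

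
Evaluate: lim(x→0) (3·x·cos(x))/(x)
This is a 0/0 indeterminate form.

Apply L'Hôpital's rule: differentiate numerator and denominator separately.
  f(x) = 3·x·cos(x)   ⇒   f'(x) = -3·x·sin(x) + 3·cos(x)
  g(x) = x   ⇒   g'(x) = 1
  lim(x→0) f'(x)/g'(x) = lim(x→0) (-3·x·sin(x) + 3·cos(x))/(1)
  = 3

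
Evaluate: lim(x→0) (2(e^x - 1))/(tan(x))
This is a 0/0 indeterminate form.

Apply L'Hôpital's rule: differentiate numerator and denominator separately.
  f(x) = 2·e^(x) - 2   ⇒   f'(x) = 2·e^(x)
  g(x) = tan(x)   ⇒   g'(x) = tan(x)^2 + 1
  lim(x→0) f'(x)/g'(x) = lim(x→0) (2·e^(x))/(tan(x)^2 + 1)
  = 2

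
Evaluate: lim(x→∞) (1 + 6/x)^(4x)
This is an exponential indeterminate form.

For exponential indeterminate forms, take the natural log:
  Let L = lim(x→∞) (1 + 6/x)^(4x)
  Then ln(L) = lim(x→∞) [exponent × ln(base)]
  Evaluate using L'Hôpital or standard limits, then exponentiate.
  L = e^(24)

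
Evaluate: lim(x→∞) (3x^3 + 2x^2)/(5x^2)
This is an ∞/∞ indeterminate form.

Apply L'Hôpital's rule: differentiate numerator and denominator separately.
  f(x) = 3·x^3 + 2·x^2   ⇒   f'(x) = 9·x^2 + 4·x
  g(x) = 5·x^2   ⇒   g'(x) = 10·x
  lim(x→∞) f'(x)/g'(x) = lim(x→∞) (9·x^2 + 4·x)/(10·x)
  = ∞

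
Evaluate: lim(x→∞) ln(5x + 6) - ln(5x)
This is an ∞-∞ indeterminate form.

Combine fractions or rationalize to convert ∞-∞ to 0/0 form:
  lim(x→∞) ln(5x + 6) - ln(5x) = 0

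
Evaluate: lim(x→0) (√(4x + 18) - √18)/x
This is a standard limit.

Factor or rationalize the expression:
  lim(x→0) (√(4x + 18) - √18)/x = sqrt(2)/3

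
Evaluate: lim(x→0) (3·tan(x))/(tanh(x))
This is a 0/0 indeterminate form.

Apply L'Hôpital's rule: differentiate numerator and denominator separately.
  f(x) = 3·tan(x)   ⇒   f'(x) = 3·tan(x)^2 + 3
  g(x) = tanh(x)   ⇒   g'(x) = 1 - tanh(x)^2
  lim(x→0) f'(x)/g'(x) = lim(x→0) (3·tan(x)^2 + 3)/(1 - tanh(x)^2)
  = 3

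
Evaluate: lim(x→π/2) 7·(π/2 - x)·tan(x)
This is a 0·∞ indeterminate form.

Rewrite 0·∞ as a quotient (0/0 or ∞/∞ form), then apply L'Hôpital's rule:
  lim(x→π/2) 7·(π/2 - x)·tan(x) = 7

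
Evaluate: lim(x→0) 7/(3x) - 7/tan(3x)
This is an ∞-∞ indeterminate form.

Combine fractions or rationalize to convert ∞-∞ to 0/0 form:
  lim(x→0) 7/(3x) - 7/tan(3x) = 0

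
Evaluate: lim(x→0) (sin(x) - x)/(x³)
This is a 0/0 indeterminate form.

Apply L'Hôpital's rule: differentiate numerator and denominator separately.
  f(x) = -x + sin(x)   ⇒   f'(x) = cos(x) - 1
  g(x) = x^3   ⇒   g'(x) = 3·x^2
  lim(x→0) f'(x)/g'(x) = lim(x→0) (cos(x) - 1)/(3·x^2)
  = -1/6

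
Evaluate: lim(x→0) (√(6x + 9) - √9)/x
This is a standard limit.

Factor or rationalize the expression:
  lim(x→0) (√(6x + 9) - √9)/x = 1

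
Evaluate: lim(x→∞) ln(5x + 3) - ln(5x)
This is an ∞-∞ indeterminate form.

Combine fractions or rationalize to convert ∞-∞ to 0/0 form:
  lim(x→∞) ln(5x + 3) - ln(5x) = 0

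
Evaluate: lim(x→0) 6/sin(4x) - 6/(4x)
This is an ∞-∞ indeterminate form.

Combine fractions or rationalize to convert ∞-∞ to 0/0 form:
  lim(x→0) 6/sin(4x) - 6/(4x) = 0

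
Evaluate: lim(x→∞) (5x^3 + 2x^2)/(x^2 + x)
This is an ∞/∞ indeterminate form.

Apply L'Hôpital's rule: differentiate numerator and denominator separately.
  f(x) = 5·x^3 + 2·x^2   ⇒   f'(x) = 15·x^2 + 4·x
  g(x) = x^2 + x   ⇒   g'(x) = 2·x + 1
  lim(x→∞) f'(x)/g'(x) = lim(x→∞) (15·x^2 + 4·x)/(2·x + 1)
  = ∞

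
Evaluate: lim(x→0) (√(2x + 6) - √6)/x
This is a standard limit.

Factor or rationalize the expression:
  lim(x→0) (√(2x + 6) - √6)/x = sqrt(6)/6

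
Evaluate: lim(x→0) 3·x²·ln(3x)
This is a 0·∞ indeterminate form.

Rewrite 0·∞ as a quotient (0/0 or ∞/∞ form), then apply L'Hôpital's rule:
  lim(x→0) 3·x²·ln(3x) = 0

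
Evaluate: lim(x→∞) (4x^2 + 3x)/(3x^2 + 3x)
This is an ∞/∞ indeterminate form.

Apply L'Hôpital's rule: differentiate numerator and denominator separately.
  f(x) = 4·x^2 + 3·x   ⇒   f'(x) = 8·x + 3
  g(x) = 3·x^2 + 3·x   ⇒   g'(x) = 6·x + 3
  lim(x→∞) f'(x)/g'(x) = lim(x→∞) (8·x + 3)/(6·x + 3)
  = 4/3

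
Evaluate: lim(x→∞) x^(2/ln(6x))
This is an exponential indeterminate form.

For exponential indeterminate forms, take the natural log:
  Let L = lim(x→∞) x^(2/ln(6x))
  Then ln(L) = lim(x→∞) [exponent × ln(base)]
  Evaluate using L'Hôpital or standard limits, then exponentiate.
  L = e²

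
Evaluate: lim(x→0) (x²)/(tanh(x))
This is a 0/0 indeterminate form.

Apply L'Hôpital's rule: differentiate numerator and denominator separately.
  f(x) = x^2   ⇒   f'(x) = 2·x
  g(x) = tanh(x)   ⇒   g'(x) = 1 - tanh(x)^2
  lim(x→0) f'(x)/g'(x) = lim(x→0) (2·x)/(1 - tanh(x)^2)
  = 0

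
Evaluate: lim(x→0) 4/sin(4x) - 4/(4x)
This is an ∞-∞ indeterminate form.

Combine fractions or rationalize to convert ∞-∞ to 0/0 form:
  lim(x→0) 4/sin(4x) - 4/(4x) = 0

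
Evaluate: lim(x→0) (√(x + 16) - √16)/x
This is a standard limit.

Factor or rationalize the expression:
  lim(x→0) (√(x + 16) - √16)/x = 1/8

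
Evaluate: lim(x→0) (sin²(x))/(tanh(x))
This is a 0/0 indeterminate form.

Apply L'Hôpital's rule: differentiate numerator and denominator separately.
  f(x) = sin(x)^2   ⇒   f'(x) = 2·sin(x)·cos(x)
  g(x) = tanh(x)   ⇒   g'(x) = 1 - tanh(x)^2
  lim(x→0) f'(x)/g'(x) = lim(x→0) (2·sin(x)·cos(x))/(1 - tanh(x)^2)
  = 0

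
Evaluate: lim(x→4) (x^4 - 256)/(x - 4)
This is a standard limit.

Factor or rationalize the expression:
  lim(x→4) (x^4 - 256)/(x - 4) = 256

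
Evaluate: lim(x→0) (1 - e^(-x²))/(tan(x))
This is a 0/0 indeterminate form.

Apply L'Hôpital's rule: differentiate numerator and denominator separately.
  f(x) = 1 - e^(-x^2)   ⇒   f'(x) = 2·x·e^(-x^2)
  g(x) = tan(x)   ⇒   g'(x) = tan(x)^2 + 1
  lim(x→0) f'(x)/g'(x) = lim(x→0) (2·x·e^(-x^2))/(tan(x)^2 + 1)
  = 0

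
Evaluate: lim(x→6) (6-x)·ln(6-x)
This is a 0·∞ indeterminate form.

Rewrite 0·∞ as a quotient (0/0 or ∞/∞ form), then apply L'Hôpital's rule:
  lim(x→6) (6-x)·ln(6-x) = 0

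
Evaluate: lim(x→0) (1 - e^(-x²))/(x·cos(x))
This is a 0/0 indeterminate form.

Apply L'Hôpital's rule: differentiate numerator and denominator separately.
  f(x) = 1 - e^(-x^2)   ⇒   f'(x) = 2·x·e^(-x^2)
  g(x) = x·cos(x)   ⇒   g'(x) = -x·sin(x) + cos(x)
  lim(x→0) f'(x)/g'(x) = lim(x→0) (2·x·e^(-x^2))/(-x·sin(x) + cos(x))
  = 0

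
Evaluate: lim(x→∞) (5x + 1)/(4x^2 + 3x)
This is an ∞/∞ indeterminate form.

Apply L'Hôpital's rule: differentiate numerator and denominator separately.
  f(x) = 5·x + 1   ⇒   f'(x) = 5
  g(x) = 4·x^2 + 3·x   ⇒   g'(x) = 8·x + 3
  lim(x→∞) f'(x)/g'(x) = lim(x→∞) (5)/(8·x + 3)
  = 0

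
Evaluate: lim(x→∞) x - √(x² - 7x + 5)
This is an ∞-∞ indeterminate form.

Combine fractions or rationalize to convert ∞-∞ to 0/0 form:
  lim(x→∞) x - √(x² - 7x + 5) = 7/2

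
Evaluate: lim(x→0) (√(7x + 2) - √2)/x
This is a standard limit.

Factor or rationalize the expression:
  lim(x→0) (√(7x + 2) - √2)/x = 7·sqrt(2)/4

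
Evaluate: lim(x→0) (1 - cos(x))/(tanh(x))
This is a 0/0 indeterminate form.

Apply L'Hôpital's rule: differentiate numerator and denominator separately.
  f(x) = 1 - cos(x)   ⇒   f'(x) = sin(x)
  g(x) = tanh(x)   ⇒   g'(x) = 1 - tanh(x)^2
  lim(x→0) f'(x)/g'(x) = lim(x→0) (sin(x))/(1 - tanh(x)^2)
  = 0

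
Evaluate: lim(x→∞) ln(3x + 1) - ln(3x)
This is an ∞-∞ indeterminate form.

Combine fractions or rationalize to convert ∞-∞ to 0/0 form:
  lim(x→∞) ln(3x + 1) - ln(3x) = 0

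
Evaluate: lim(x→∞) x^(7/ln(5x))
This is an exponential indeterminate form.

For exponential indeterminate forms, take the natural log:
  Let L = lim(x→∞) x^(7/ln(5x))
  Then ln(L) = lim(x→∞) [exponent × ln(base)]
  Evaluate using L'Hôpital or standard limits, then exponentiate.
  L = e^(7)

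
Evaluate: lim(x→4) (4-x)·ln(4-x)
This is a 0·∞ indeterminate form.

Rewrite 0·∞ as a quotient (0/0 or ∞/∞ form), then apply L'Hôpital's rule:
  lim(x→4) (4-x)·ln(4-x) = 0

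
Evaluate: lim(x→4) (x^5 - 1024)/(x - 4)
This is a standard limit.

Factor or rationalize the expression:
  lim(x→4) (x^5 - 1024)/(x - 4) = 1280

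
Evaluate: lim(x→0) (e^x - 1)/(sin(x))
This is a 0/0 indeterminate form.

Apply L'Hôpital's rule: differentiate numerator and denominator separately.
  f(x) = e^(x) - 1   ⇒   f'(x) = e^(x)
  g(x) = sin(x)   ⇒   g'(x) = cos(x)
  lim(x→0) f'(x)/g'(x) = lim(x→0) (e^(x))/(cos(x))
  = 1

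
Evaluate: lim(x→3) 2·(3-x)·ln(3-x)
This is a 0·∞ indeterminate form.

Rewrite 0·∞ as a quotient (0/0 or ∞/∞ form), then apply L'Hôpital's rule:
  lim(x→3) 2·(3-x)·ln(3-x) = 0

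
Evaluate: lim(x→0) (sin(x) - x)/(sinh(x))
This is a 0/0 indeterminate form.

Apply L'Hôpital's rule: differentiate numerator and denominator separately.
  f(x) = -x + sin(x)   ⇒   f'(x) = cos(x) - 1
  g(x) = sinh(x)   ⇒   g'(x) = cosh(x)
  lim(x→0) f'(x)/g'(x) = lim(x→0) (cos(x) - 1)/(cosh(x))
  = 0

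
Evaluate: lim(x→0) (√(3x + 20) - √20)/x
This is a standard limit.

Factor or rationalize the expression:
  lim(x→0) (√(3x + 20) - √20)/x = 3·sqrt(5)/20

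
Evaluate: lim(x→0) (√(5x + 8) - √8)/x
This is a standard limit.

Factor or rationalize the expression:
  lim(x→0) (√(5x + 8) - √8)/x = 5·sqrt(2)/8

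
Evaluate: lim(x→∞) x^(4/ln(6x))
This is an exponential indeterminate form.

For exponential indeterminate forms, take the natural log:
  Let L = lim(x→∞) x^(4/ln(6x))
  Then ln(L) = lim(x→∞) [exponent × ln(base)]
  Evaluate using L'Hôpital or standard limits, then exponentiate.
  L = e^(4)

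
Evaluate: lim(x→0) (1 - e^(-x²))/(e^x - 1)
This is a 0/0 indeterminate form.

Apply L'Hôpital's rule: differentiate numerator and denominator separately.
  f(x) = 1 - e^(-x^2)   ⇒   f'(x) = 2·x·e^(-x^2)
  g(x) = e^(x) - 1   ⇒   g'(x) = e^(x)
  lim(x→0) f'(x)/g'(x) = lim(x→0) (2·x·e^(-x^2))/(e^(x))
  = 0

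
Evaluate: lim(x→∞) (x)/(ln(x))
This is an ∞/∞ indeterminate form.

Apply L'Hôpital's rule: differentiate numerator and denominator separately.
  f(x) = x   ⇒   f'(x) = 1
  g(x) = ln(x)   ⇒   g'(x) = 1/x
  lim(x→∞) f'(x)/g'(x) = lim(x→∞) (1)/(1/x)
  = ∞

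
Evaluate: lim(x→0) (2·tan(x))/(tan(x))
This is a 0/0 indeterminate form.

Apply L'Hôpital's rule: differentiate numerator and denominator separately.
  f(x) = 2·tan(x)   ⇒   f'(x) = 2·tan(x)^2 + 2
  g(x) = tan(x)   ⇒   g'(x) = tan(x)^2 + 1
  lim(x→0) f'(x)/g'(x) = lim(x→0) (2·tan(x)^2 + 2)/(tan(x)^2 + 1)
  = 2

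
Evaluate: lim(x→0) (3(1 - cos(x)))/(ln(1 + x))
This is a 0/0 indeterminate form.

Apply L'Hôpital's rule: differentiate numerator and denominator separately.
  f(x) = 3 - 3·cos(x)   ⇒   f'(x) = 3·sin(x)
  g(x) = ln(x + 1)   ⇒   g'(x) = 1/(x + 1)
  lim(x→0) f'(x)/g'(x) = lim(x→0) (3·sin(x))/(1/(x + 1))
  = 0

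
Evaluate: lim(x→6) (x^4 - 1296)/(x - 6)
This is a standard limit.

Factor or rationalize the expression:
  lim(x→6) (x^4 - 1296)/(x - 6) = 864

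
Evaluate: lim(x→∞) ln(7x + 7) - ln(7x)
This is an ∞-∞ indeterminate form.

Combine fractions or rationalize to convert ∞-∞ to 0/0 form:
  lim(x→∞) ln(7x + 7) - ln(7x) = 0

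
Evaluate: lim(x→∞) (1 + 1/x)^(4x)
This is an exponential indeterminate form.

For exponential indeterminate forms, take the natural log:
  Let L = lim(x→∞) (1 + 1/x)^(4x)
  Then ln(L) = lim(x→∞) [exponent × ln(base)]
  Evaluate using L'Hôpital or standard limits, then exponentiate.
  L = e^(4)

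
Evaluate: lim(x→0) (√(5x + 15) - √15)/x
This is a standard limit.

Factor or rationalize the expression:
  lim(x→0) (√(5x + 15) - √15)/x = sqrt(15)/6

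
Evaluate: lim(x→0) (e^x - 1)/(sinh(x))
This is a 0/0 indeterminate form.

Apply L'Hôpital's rule: differentiate numerator and denominator separately.
  f(x) = e^(x) - 1   ⇒   f'(x) = e^(x)
  g(x) = sinh(x)   ⇒   g'(x) = cosh(x)
  lim(x→0) f'(x)/g'(x) = lim(x→0) (e^(x))/(cosh(x))
  = 1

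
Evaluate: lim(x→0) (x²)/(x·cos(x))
This is a 0/0 indeterminate form.

Apply L'Hôpital's rule: differentiate numerator and denominator separately.
  f(x) = x^2   ⇒   f'(x) = 2·x
  g(x) = x·cos(x)   ⇒   g'(x) = -x·sin(x) + cos(x)
  lim(x→0) f'(x)/g'(x) = lim(x→0) (2·x)/(-x·sin(x) + cos(x))
  = 0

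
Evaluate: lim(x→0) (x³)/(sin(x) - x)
This is a 0/0 indeterminate form.

Apply L'Hôpital's rule: differentiate numerator and denominator separately.
  f(x) = x^3   ⇒   f'(x) = 3·x^2
  g(x) = -x + sin(x)   ⇒   g'(x) = cos(x) - 1
  lim(x→0) f'(x)/g'(x) = lim(x→0) (3·x^2)/(cos(x) - 1)
  = -6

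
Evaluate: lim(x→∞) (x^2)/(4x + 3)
This is an ∞/∞ indeterminate form.

Apply L'Hôpital's rule: differentiate numerator and denominator separately.
  f(x) = x^2   ⇒   f'(x) = 2·x
  g(x) = 4·x + 3   ⇒   g'(x) = 4
  lim(x→∞) f'(x)/g'(x) = lim(x→∞) (2·x)/(4)
  = ∞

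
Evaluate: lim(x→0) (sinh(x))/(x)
This is a 0/0 indeterminate form.

Apply L'Hôpital's rule: differentiate numerator and denominator separately.
  f(x) = sinh(x)   ⇒   f'(x) = cosh(x)
  g(x) = x   ⇒   g'(x) = 1
  lim(x→0) f'(x)/g'(x) = lim(x→0) (cosh(x))/(1)
  = 1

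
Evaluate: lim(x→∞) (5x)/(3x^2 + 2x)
This is an ∞/∞ indeterminate form.

Apply L'Hôpital's rule: differentiate numerator and denominator separately.
  f(x) = 5·x   ⇒   f'(x) = 5
  g(x) = 3·x^2 + 2·x   ⇒   g'(x) = 6·x + 2
  lim(x→∞) f'(x)/g'(x) = lim(x→∞) (5)/(6·x + 2)
  = 0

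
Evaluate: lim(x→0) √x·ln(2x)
This is a 0·∞ indeterminate form.

Rewrite 0·∞ as a quotient (0/0 or ∞/∞ form), then apply L'Hôpital's rule:
  lim(x→0) √x·ln(2x) = 0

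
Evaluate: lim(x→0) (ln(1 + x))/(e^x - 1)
This is a 0/0 indeterminate form.

Apply L'Hôpital's rule: differentiate numerator and denominator separately.
  f(x) = ln(x + 1)   ⇒   f'(x) = 1/(x + 1)
  g(x) = e^(x) - 1   ⇒   g'(x) = e^(x)
  lim(x→0) f'(x)/g'(x) = lim(x→0) (1/(x + 1))/(e^(x))
  = 1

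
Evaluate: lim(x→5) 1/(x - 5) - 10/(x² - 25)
This is an ∞-∞ indeterminate form.

Combine fractions or rationalize to convert ∞-∞ to 0/0 form:
  lim(x→5) 1/(x - 5) - 10/(x² - 25) = 1/10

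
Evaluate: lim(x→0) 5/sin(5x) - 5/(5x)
This is an ∞-∞ indeterminate form.

Combine fractions or rationalize to convert ∞-∞ to 0/0 form:
  lim(x→0) 5/sin(5x) - 5/(5x) = 0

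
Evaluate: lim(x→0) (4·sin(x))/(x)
This is a 0/0 indeterminate form.

Apply L'Hôpital's rule: differentiate numerator and denominator separately.
  f(x) = 4·sin(x)   ⇒   f'(x) = 4·cos(x)
  g(x) = x   ⇒   g'(x) = 1
  lim(x→0) f'(x)/g'(x) = lim(x→0) (4·cos(x))/(1)
  = 4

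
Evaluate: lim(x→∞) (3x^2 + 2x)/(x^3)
This is an ∞/∞ indeterminate form.

Apply L'Hôpital's rule: differentiate numerator and denominator separately.
  f(x) = 3·x^2 + 2·x   ⇒   f'(x) = 6·x + 2
  g(x) = x^3   ⇒   g'(x) = 3·x^2
  lim(x→∞) f'(x)/g'(x) = lim(x→∞) (6·x + 2)/(3·x^2)
  = 0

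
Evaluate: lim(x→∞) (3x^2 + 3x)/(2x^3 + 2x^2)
This is an ∞/∞ indeterminate form.

Apply L'Hôpital's rule: differentiate numerator and denominator separately.
  f(x) = 3·x^2 + 3·x   ⇒   f'(x) = 6·x + 3
  g(x) = 2·x^3 + 2·x^2   ⇒   g'(x) = 6·x^2 + 4·x
  lim(x→∞) f'(x)/g'(x) = lim(x→∞) (6·x + 3)/(6·x^2 + 4·x)
  = 0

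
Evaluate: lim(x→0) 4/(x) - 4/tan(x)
This is an ∞-∞ indeterminate form.

Combine fractions or rationalize to convert ∞-∞ to 0/0 form:
  lim(x→0) 4/(x) - 4/tan(x) = 0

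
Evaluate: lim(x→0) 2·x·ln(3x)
This is a 0·∞ indeterminate form.

Rewrite 0·∞ as a quotient (0/0 or ∞/∞ form), then apply L'Hôpital's rule:
  lim(x→0) 2·x·ln(3x) = 0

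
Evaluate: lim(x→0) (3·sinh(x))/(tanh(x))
This is a 0/0 indeterminate form.

Apply L'Hôpital's rule: differentiate numerator and denominator separately.
  f(x) = 3·sinh(x)   ⇒   f'(x) = 3·cosh(x)
  g(x) = tanh(x)   ⇒   g'(x) = 1 - tanh(x)^2
  lim(x→0) f'(x)/g'(x) = lim(x→0) (3·cosh(x))/(1 - tanh(x)^2)
  = 3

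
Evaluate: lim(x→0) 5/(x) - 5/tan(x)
This is an ∞-∞ indeterminate form.

Combine fractions or rationalize to convert ∞-∞ to 0/0 form:
  lim(x→0) 5/(x) - 5/tan(x) = 0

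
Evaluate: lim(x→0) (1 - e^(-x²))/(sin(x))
This is a 0/0 indeterminate form.

Apply L'Hôpital's rule: differentiate numerator and denominator separately.
  f(x) = 1 - e^(-x^2)   ⇒   f'(x) = 2·x·e^(-x^2)
  g(x) = sin(x)   ⇒   g'(x) = cos(x)
  lim(x→0) f'(x)/g'(x) = lim(x→0) (2·x·e^(-x^2))/(cos(x))
  = 0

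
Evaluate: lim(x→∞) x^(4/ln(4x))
This is an exponential indeterminate form.

For exponential indeterminate forms, take the natural log:
  Let L = lim(x→∞) x^(4/ln(4x))
  Then ln(L) = lim(x→∞) [exponent × ln(base)]
  Evaluate using L'Hôpital or standard limits, then exponentiate.
  L = e^(4)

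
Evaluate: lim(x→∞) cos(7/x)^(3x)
This is an exponential indeterminate form.

For exponential indeterminate forms, take the natural log:
  Let L = lim(x→∞) cos(7/x)^(3x)
  Then ln(L) = lim(x→∞) [exponent × ln(base)]
  Evaluate using L'Hôpital or standard limits, then exponentiate.
  L = 1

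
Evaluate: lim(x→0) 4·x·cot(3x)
This is a 0·∞ indeterminate form.

Rewrite 0·∞ as a quotient (0/0 or ∞/∞ form), then apply L'Hôpital's rule:
  lim(x→0) 4·x·cot(3x) = 4/3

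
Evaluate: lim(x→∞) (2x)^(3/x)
This is an exponential indeterminate form.

For exponential indeterminate forms, take the natural log:
  Let L = lim(x→∞) (2x)^(3/x)
  Then ln(L) = lim(x→∞) [exponent × ln(base)]
  Evaluate using L'Hôpital or standard limits, then exponentiate.
  L = 1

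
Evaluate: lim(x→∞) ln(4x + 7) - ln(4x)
This is an ∞-∞ indeterminate form.

Combine fractions or rationalize to convert ∞-∞ to 0/0 form:
  lim(x→∞) ln(4x + 7) - ln(4x) = 0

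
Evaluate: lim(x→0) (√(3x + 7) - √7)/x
This is a standard limit.

Factor or rationalize the expression:
  lim(x→0) (√(3x + 7) - √7)/x = 3·sqrt(7)/14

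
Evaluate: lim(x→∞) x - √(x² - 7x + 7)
This is an ∞-∞ indeterminate form.

Combine fractions or rationalize to convert ∞-∞ to 0/0 form:
  lim(x→∞) x - √(x² - 7x + 7) = 7/2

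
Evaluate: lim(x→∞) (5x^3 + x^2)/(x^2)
This is an ∞/∞ indeterminate form.

Apply L'Hôpital's rule: differentiate numerator and denominator separately.
  f(x) = 5·x^3 + x^2   ⇒   f'(x) = 15·x^2 + 2·x
  g(x) = x^2   ⇒   g'(x) = 2·x
  lim(x→∞) f'(x)/g'(x) = lim(x→∞) (15·x^2 + 2·x)/(2·x)
  = ∞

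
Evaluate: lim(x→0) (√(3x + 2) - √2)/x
This is a standard limit.

Factor or rationalize the expression:
  lim(x→0) (√(3x + 2) - √2)/x = 3·sqrt(2)/4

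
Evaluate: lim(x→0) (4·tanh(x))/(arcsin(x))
This is a 0/0 indeterminate form.

Apply L'Hôpital's rule: differentiate numerator and denominator separately.
  f(x) = 4·tanh(x)   ⇒   f'(x) = 4 - 4·tanh(x)^2
  g(x) = asin(x)   ⇒   g'(x) = 1/sqrt(1 - x^2)
  lim(x→0) f'(x)/g'(x) = lim(x→0) (4 - 4·tanh(x)^2)/(1/sqrt(1 - x^2))
  = 4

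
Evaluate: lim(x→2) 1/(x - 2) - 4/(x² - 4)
This is an ∞-∞ indeterminate form.

Combine fractions or rationalize to convert ∞-∞ to 0/0 form:
  lim(x→2) 1/(x - 2) - 4/(x² - 4) = 1/4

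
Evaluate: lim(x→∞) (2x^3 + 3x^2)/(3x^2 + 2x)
This is an ∞/∞ indeterminate form.

Apply L'Hôpital's rule: differentiate numerator and denominator separately.
  f(x) = 2·x^3 + 3·x^2   ⇒   f'(x) = 6·x^2 + 6·x
  g(x) = 3·x^2 + 2·x   ⇒   g'(x) = 6·x + 2
  lim(x→∞) f'(x)/g'(x) = lim(x→∞) (6·x^2 + 6·x)/(6·x + 2)
  = ∞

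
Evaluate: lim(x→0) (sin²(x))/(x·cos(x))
This is a 0/0 indeterminate form.

Apply L'Hôpital's rule: differentiate numerator and denominator separately.
  f(x) = sin(x)^2   ⇒   f'(x) = 2·sin(x)·cos(x)
  g(x) = x·cos(x)   ⇒   g'(x) = -x·sin(x) + cos(x)
  lim(x→0) f'(x)/g'(x) = lim(x→0) (2·sin(x)·cos(x))/(-x·sin(x) + cos(x))
  = 0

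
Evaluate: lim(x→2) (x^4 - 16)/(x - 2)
This is a standard limit.

Factor or rationalize the expression:
  lim(x→2) (x^4 - 16)/(x - 2) = 32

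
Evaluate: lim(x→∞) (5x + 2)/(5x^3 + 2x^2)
This is an ∞/∞ indeterminate form.

Apply L'Hôpital's rule: differentiate numerator and denominator separately.
  f(x) = 5·x + 2   ⇒   f'(x) = 5
  g(x) = 5·x^3 + 2·x^2   ⇒   g'(x) = 15·x^2 + 4·x
  lim(x→∞) f'(x)/g'(x) = lim(x→∞) (5)/(15·x^2 + 4·x)
  = 0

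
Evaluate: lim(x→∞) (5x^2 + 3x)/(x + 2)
This is an ∞/∞ indeterminate form.

Apply L'Hôpital's rule: differentiate numerator and denominator separately.
  f(x) = 5·x^2 + 3·x   ⇒   f'(x) = 10·x + 3
  g(x) = x + 2   ⇒   g'(x) = 1
  lim(x→∞) f'(x)/g'(x) = lim(x→∞) (10·x + 3)/(1)
  = ∞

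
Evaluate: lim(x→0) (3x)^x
This is an exponential indeterminate form.

For exponential indeterminate forms, take the natural log:
  Let L = lim(x→0) (3x)^x
  Then ln(L) = lim(x→0) [exponent × ln(base)]
  Evaluate using L'Hôpital or standard limits, then exponentiate.
  L = 1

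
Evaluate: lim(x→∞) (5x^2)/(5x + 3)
This is an ∞/∞ indeterminate form.

Apply L'Hôpital's rule: differentiate numerator and denominator separately.
  f(x) = 5·x^2   ⇒   f'(x) = 10·x
  g(x) = 5·x + 3   ⇒   g'(x) = 5
  lim(x→∞) f'(x)/g'(x) = lim(x→∞) (10·x)/(5)
  = ∞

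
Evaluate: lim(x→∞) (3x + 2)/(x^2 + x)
This is an ∞/∞ indeterminate form.

Apply L'Hôpital's rule: differentiate numerator and denominator separately.
  f(x) = 3·x + 2   ⇒   f'(x) = 3
  g(x) = x^2 + x   ⇒   g'(x) = 2·x + 1
  lim(x→∞) f'(x)/g'(x) = lim(x→∞) (3)/(2·x + 1)
  = 0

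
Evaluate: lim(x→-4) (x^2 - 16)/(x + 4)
This is a standard limit.

Factor or rationalize the expression:
  lim(x→-4) (x^2 - 16)/(x + 4) = -8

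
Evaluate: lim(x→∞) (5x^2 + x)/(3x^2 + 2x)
This is an ∞/∞ indeterminate form.

Apply L'Hôpital's rule: differentiate numerator and denominator separately.
  f(x) = 5·x^2 + x   ⇒   f'(x) = 10·x + 1
  g(x) = 3·x^2 + 2·x   ⇒   g'(x) = 6·x + 2
  lim(x→∞) f'(x)/g'(x) = lim(x→∞) (10·x + 1)/(6·x + 2)
  = 5/3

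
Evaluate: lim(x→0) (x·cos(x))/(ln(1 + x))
This is a 0/0 indeterminate form.

Apply L'Hôpital's rule: differentiate numerator and denominator separately.
  f(x) = x·cos(x)   ⇒   f'(x) = -x·sin(x) + cos(x)
  g(x) = ln(x + 1)   ⇒   g'(x) = 1/(x + 1)
  lim(x→0) f'(x)/g'(x) = lim(x→0) (-x·sin(x) + cos(x))/(1/(x + 1))
  = 1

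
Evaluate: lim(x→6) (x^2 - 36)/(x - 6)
This is a standard limit.

Factor or rationalize the expression:
  lim(x→6) (x^2 - 36)/(x - 6) = 12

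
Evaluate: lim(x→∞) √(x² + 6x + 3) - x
This is an ∞-∞ indeterminate form.

Combine fractions or rationalize to convert ∞-∞ to 0/0 form:
  lim(x→∞) √(x² + 6x + 3) - x = 3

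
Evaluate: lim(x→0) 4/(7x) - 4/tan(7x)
This is an ∞-∞ indeterminate form.

Combine fractions or rationalize to convert ∞-∞ to 0/0 form:
  lim(x→0) 4/(7x) - 4/tan(7x) = 0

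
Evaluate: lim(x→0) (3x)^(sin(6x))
This is an exponential indeterminate form.

For exponential indeterminate forms, take the natural log:
  Let L = lim(x→0) (3x)^(sin(6x))
  Then ln(L) = lim(x→0) [exponent × ln(base)]
  Evaluate using L'Hôpital or standard limits, then exponentiate.
  L = 1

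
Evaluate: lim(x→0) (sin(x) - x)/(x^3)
This is a 0/0 indeterminate form.

Apply L'Hôpital's rule: differentiate numerator and denominator separately.
  f(x) = -x + sin(x)   ⇒   f'(x) = cos(x) - 1
  g(x) = x^3   ⇒   g'(x) = 3·x^2
  lim(x→0) f'(x)/g'(x) = lim(x→0) (cos(x) - 1)/(3·x^2)
  = -1/6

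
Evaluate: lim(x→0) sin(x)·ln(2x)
This is a 0·∞ indeterminate form.

Rewrite 0·∞ as a quotient (0/0 or ∞/∞ form), then apply L'Hôpital's rule:
  lim(x→0) sin(x)·ln(2x) = 0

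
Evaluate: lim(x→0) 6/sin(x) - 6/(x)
This is an ∞-∞ indeterminate form.

Combine fractions or rationalize to convert ∞-∞ to 0/0 form:
  lim(x→0) 6/sin(x) - 6/(x) = 0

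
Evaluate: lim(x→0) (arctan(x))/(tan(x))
This is a 0/0 indeterminate form.

Apply L'Hôpital's rule: differentiate numerator and denominator separately.
  f(x) = atan(x)   ⇒   f'(x) = 1/(x^2 + 1)
  g(x) = tan(x)   ⇒   g'(x) = tan(x)^2 + 1
  lim(x→0) f'(x)/g'(x) = lim(x→0) (1/(x^2 + 1))/(tan(x)^2 + 1)
  = 1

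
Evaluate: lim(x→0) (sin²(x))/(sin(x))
This is a 0/0 indeterminate form.

Apply L'Hôpital's rule: differentiate numerator and denominator separately.
  f(x) = sin(x)^2   ⇒   f'(x) = 2·sin(x)·cos(x)
  g(x) = sin(x)   ⇒   g'(x) = cos(x)
  lim(x→0) f'(x)/g'(x) = lim(x→0) (2·sin(x)·cos(x))/(cos(x))
  = 0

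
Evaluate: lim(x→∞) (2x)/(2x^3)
This is an ∞/∞ indeterminate form.

Apply L'Hôpital's rule: differentiate numerator and denominator separately.
  f(x) = 2·x   ⇒   f'(x) = 2
  g(x) = 2·x^3   ⇒   g'(x) = 6·x^2
  lim(x→∞) f'(x)/g'(x) = lim(x→∞) (2)/(6·x^2)
  = 0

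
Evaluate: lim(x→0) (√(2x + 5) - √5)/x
This is a standard limit.

Factor or rationalize the expression:
  lim(x→0) (√(2x + 5) - √5)/x = sqrt(5)/5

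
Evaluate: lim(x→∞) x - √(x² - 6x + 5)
This is an ∞-∞ indeterminate form.

Combine fractions or rationalize to convert ∞-∞ to 0/0 form:
  lim(x→∞) x - √(x² - 6x + 5) = 3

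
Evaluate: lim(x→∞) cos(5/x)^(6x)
This is an exponential indeterminate form.

For exponential indeterminate forms, take the natural log:
  Let L = lim(x→∞) cos(5/x)^(6x)
  Then ln(L) = lim(x→∞) [exponent × ln(base)]
  Evaluate using L'Hôpital or standard limits, then exponentiate.
  L = 1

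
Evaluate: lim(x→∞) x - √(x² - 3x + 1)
This is an ∞-∞ indeterminate form.

Combine fractions or rationalize to convert ∞-∞ to 0/0 form:
  lim(x→∞) x - √(x² - 3x + 1) = 3/2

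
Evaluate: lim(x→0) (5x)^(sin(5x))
This is an exponential indeterminate form.

For exponential indeterminate forms, take the natural log:
  Let L = lim(x→0) (5x)^(sin(5x))
  Then ln(L) = lim(x→0) [exponent × ln(base)]
  Evaluate using L'Hôpital or standard limits, then exponentiate.
  L = 1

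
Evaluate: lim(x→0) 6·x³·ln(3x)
This is a 0·∞ indeterminate form.

Rewrite 0·∞ as a quotient (0/0 or ∞/∞ form), then apply L'Hôpital's rule:
  lim(x→0) 6·x³·ln(3x) = 0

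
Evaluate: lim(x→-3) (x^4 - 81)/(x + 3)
This is a standard limit.

Factor or rationalize the expression:
  lim(x→-3) (x^4 - 81)/(x + 3) = -108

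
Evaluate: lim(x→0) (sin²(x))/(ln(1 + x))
This is a 0/0 indeterminate form.

Apply L'Hôpital's rule: differentiate numerator and denominator separately.
  f(x) = sin(x)^2   ⇒   f'(x) = 2·sin(x)·cos(x)
  g(x) = ln(x + 1)   ⇒   g'(x) = 1/(x + 1)
  lim(x→0) f'(x)/g'(x) = lim(x→0) (2·sin(x)·cos(x))/(1/(x + 1))
  = 0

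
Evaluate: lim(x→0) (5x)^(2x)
This is an exponential indeterminate form.

For exponential indeterminate forms, take the natural log:
  Let L = lim(x→0) (5x)^(2x)
  Then ln(L) = lim(x→0) [exponent × ln(base)]
  Evaluate using L'Hôpital or standard limits, then exponentiate.
  L = 1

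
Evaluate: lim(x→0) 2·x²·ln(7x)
This is a 0·∞ indeterminate form.

Rewrite 0·∞ as a quotient (0/0 or ∞/∞ form), then apply L'Hôpital's rule:
  lim(x→0) 2·x²·ln(7x) = 0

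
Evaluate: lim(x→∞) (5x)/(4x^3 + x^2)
This is an ∞/∞ indeterminate form.

Apply L'Hôpital's rule: differentiate numerator and denominator separately.
  f(x) = 5·x   ⇒   f'(x) = 5
  g(x) = 4·x^3 + x^2   ⇒   g'(x) = 12·x^2 + 2·x
  lim(x→∞) f'(x)/g'(x) = lim(x→∞) (5)/(12·x^2 + 2·x)
  = 0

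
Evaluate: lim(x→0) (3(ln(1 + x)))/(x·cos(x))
This is a 0/0 indeterminate form.

Apply L'Hôpital's rule: differentiate numerator and denominator separately.
  f(x) = 3·ln(x + 1)   ⇒   f'(x) = 3/(x + 1)
  g(x) = x·cos(x)   ⇒   g'(x) = -x·sin(x) + cos(x)
  lim(x→0) f'(x)/g'(x) = lim(x→0) (3/(x + 1))/(-x·sin(x) + cos(x))
  = 3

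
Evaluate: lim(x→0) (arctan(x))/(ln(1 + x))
This is a 0/0 indeterminate form.

Apply L'Hôpital's rule: differentiate numerator and denominator separately.
  f(x) = atan(x)   ⇒   f'(x) = 1/(x^2 + 1)
  g(x) = ln(x + 1)   ⇒   g'(x) = 1/(x + 1)
  lim(x→0) f'(x)/g'(x) = lim(x→0) (1/(x^2 + 1))/(1/(x + 1))
  = 1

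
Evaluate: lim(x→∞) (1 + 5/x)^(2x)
This is an exponential indeterminate form.

For exponential indeterminate forms, take the natural log:
  Let L = lim(x→∞) (1 + 5/x)^(2x)
  Then ln(L) = lim(x→∞) [exponent × ln(base)]
  Evaluate using L'Hôpital or standard limits, then exponentiate.
  L = e^(10)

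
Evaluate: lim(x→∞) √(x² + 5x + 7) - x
This is an ∞-∞ indeterminate form.

Combine fractions or rationalize to convert ∞-∞ to 0/0 form:
  lim(x→∞) √(x² + 5x + 7) - x = 5/2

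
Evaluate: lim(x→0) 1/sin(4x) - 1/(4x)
This is an ∞-∞ indeterminate form.

Combine fractions or rationalize to convert ∞-∞ to 0/0 form:
  lim(x→0) 1/sin(4x) - 1/(4x) = 0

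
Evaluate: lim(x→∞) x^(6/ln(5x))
This is an exponential indeterminate form.

For exponential indeterminate forms, take the natural log:
  Let L = lim(x→∞) x^(6/ln(5x))
  Then ln(L) = lim(x→∞) [exponent × ln(base)]
  Evaluate using L'Hôpital or standard limits, then exponentiate.
  L = e^(6)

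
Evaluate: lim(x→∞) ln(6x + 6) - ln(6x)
This is an ∞-∞ indeterminate form.

Combine fractions or rationalize to convert ∞-∞ to 0/0 form:
  lim(x→∞) ln(6x + 6) - ln(6x) = 0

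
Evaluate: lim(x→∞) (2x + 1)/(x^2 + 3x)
This is an ∞/∞ indeterminate form.

Apply L'Hôpital's rule: differentiate numerator and denominator separately.
  f(x) = 2·x + 1   ⇒   f'(x) = 2
  g(x) = x^2 + 3·x   ⇒   g'(x) = 2·x + 3
  lim(x→∞) f'(x)/g'(x) = lim(x→∞) (2)/(2·x + 3)
  = 0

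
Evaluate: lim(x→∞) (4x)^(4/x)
This is an exponential indeterminate form.

For exponential indeterminate forms, take the natural log:
  Let L = lim(x→∞) (4x)^(4/x)
  Then ln(L) = lim(x→∞) [exponent × ln(base)]
  Evaluate using L'Hôpital or standard limits, then exponentiate.
  L = 1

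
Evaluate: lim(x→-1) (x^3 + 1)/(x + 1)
This is a standard limit.

Factor or rationalize the expression:
  lim(x→-1) (x^3 + 1)/(x + 1) = 3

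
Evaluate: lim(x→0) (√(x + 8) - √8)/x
This is a standard limit.

Factor or rationalize the expression:
  lim(x→0) (√(x + 8) - √8)/x = sqrt(2)/8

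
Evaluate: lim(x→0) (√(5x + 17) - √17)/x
This is a standard limit.

Factor or rationalize the expression:
  lim(x→0) (√(5x + 17) - √17)/x = 5·sqrt(17)/34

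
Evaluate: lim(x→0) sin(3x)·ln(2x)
This is a 0·∞ indeterminate form.

Rewrite 0·∞ as a quotient (0/0 or ∞/∞ form), then apply L'Hôpital's rule:
  lim(x→0) sin(3x)·ln(2x) = 0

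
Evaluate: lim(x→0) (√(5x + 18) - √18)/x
This is a standard limit.

Factor or rationalize the expression:
  lim(x→0) (√(5x + 18) - √18)/x = 5·sqrt(2)/12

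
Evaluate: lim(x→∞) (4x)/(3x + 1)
This is an ∞/∞ indeterminate form.

Apply L'Hôpital's rule: differentiate numerator and denominator separately.
  f(x) = 4·x   ⇒   f'(x) = 4
  g(x) = 3·x + 1   ⇒   g'(x) = 3
  lim(x→∞) f'(x)/g'(x) = lim(x→∞) (4)/(3)
  = 4/3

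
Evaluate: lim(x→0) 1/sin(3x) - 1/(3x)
This is an ∞-∞ indeterminate form.

Combine fractions or rationalize to convert ∞-∞ to 0/0 form:
  lim(x→0) 1/sin(3x) - 1/(3x) = 0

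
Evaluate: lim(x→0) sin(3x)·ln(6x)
This is a 0·∞ indeterminate form.

Rewrite 0·∞ as a quotient (0/0 or ∞/∞ form), then apply L'Hôpital's rule:
  lim(x→0) sin(3x)·ln(6x) = 0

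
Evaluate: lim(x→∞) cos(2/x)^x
This is an exponential indeterminate form.

For exponential indeterminate forms, take the natural log:
  Let L = lim(x→∞) cos(2/x)^x
  Then ln(L) = lim(x→∞) [exponent × ln(base)]
  Evaluate using L'Hôpital or standard limits, then exponentiate.
  L = 1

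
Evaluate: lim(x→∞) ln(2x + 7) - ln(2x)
This is an ∞-∞ indeterminate form.

Combine fractions or rationalize to convert ∞-∞ to 0/0 form:
  lim(x→∞) ln(2x + 7) - ln(2x) = 0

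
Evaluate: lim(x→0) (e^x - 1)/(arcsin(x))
This is a 0/0 indeterminate form.

Apply L'Hôpital's rule: differentiate numerator and denominator separately.
  f(x) = e^(x) - 1   ⇒   f'(x) = e^(x)
  g(x) = asin(x)   ⇒   g'(x) = 1/sqrt(1 - x^2)
  lim(x→0) f'(x)/g'(x) = lim(x→0) (e^(x))/(1/sqrt(1 - x^2))
  = 1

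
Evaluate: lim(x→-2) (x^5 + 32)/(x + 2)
This is a standard limit.

Factor or rationalize the expression:
  lim(x→-2) (x^5 + 32)/(x + 2) = 80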